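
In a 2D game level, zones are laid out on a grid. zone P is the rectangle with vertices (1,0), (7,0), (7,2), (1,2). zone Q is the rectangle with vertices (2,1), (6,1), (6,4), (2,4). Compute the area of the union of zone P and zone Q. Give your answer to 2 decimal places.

20.00

By inclusion–exclusion:
Individual areas: |zone P| = 12, |zone Q| = 12.
|zone P∩zone Q|: x∈[2,6], y∈[1,2] → 4·1 = 4.
|zone P ∪ zone Q| = 24 − 4 = 20.00.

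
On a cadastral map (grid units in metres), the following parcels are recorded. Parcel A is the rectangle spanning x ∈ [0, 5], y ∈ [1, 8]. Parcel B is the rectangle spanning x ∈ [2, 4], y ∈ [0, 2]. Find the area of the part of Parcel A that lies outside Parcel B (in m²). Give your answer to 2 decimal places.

33.00

|Parcel A∩Parcel B|: x∈[2,4], y∈[1,2] → 2·1 = 2.
|Parcel A| = 35.
|Parcel A ∖ Parcel B| = |Parcel A| − |Parcel A∩Parcel B| = 35 − 2 = 33.00.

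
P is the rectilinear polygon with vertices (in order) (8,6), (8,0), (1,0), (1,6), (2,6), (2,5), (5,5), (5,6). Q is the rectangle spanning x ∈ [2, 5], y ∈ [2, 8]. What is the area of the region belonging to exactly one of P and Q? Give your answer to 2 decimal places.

|P| = 39, |Q| = 18, |P∩Q| = 9.
|P △ Q| = |P| + |Q| − 2·|P∩Q| = 39 + 18 − 18 = 39.00.

39.00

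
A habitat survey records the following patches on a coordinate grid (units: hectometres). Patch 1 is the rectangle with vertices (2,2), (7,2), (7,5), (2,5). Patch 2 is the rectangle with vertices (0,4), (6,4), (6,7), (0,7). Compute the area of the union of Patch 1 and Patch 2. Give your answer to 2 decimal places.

29.00

By inclusion–exclusion:
Individual areas: |Patch 1| = 15, |Patch 2| = 18.
|Patch 1∩Patch 2|: x∈[2,6], y∈[4,5] → 4·1 = 4.
|Patch 1 ∪ Patch 2| = 33 − 4 = 29.00.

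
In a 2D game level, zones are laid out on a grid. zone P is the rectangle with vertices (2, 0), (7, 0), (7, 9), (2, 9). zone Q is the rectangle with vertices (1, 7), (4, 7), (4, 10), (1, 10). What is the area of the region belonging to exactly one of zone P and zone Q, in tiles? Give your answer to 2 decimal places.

46.00

|zone P∩zone Q|: x∈[2,4], y∈[7,9] → 2·2 = 4.
|zone P △ zone Q| = |zone P| + |zone Q| − 2·|zone P∩zone Q| = 45 + 9 − 8 = 46.00.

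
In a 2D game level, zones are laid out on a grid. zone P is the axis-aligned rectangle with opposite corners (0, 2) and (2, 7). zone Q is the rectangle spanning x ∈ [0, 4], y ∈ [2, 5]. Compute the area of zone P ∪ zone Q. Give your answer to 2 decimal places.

By inclusion–exclusion:
Individual areas: |zone P| = 10, |zone Q| = 12.
|zone P∩zone Q|: x∈[0,2], y∈[2,5] → 2·3 = 6.
|zone P ∪ zone Q| = 22 − 6 = 16.00.

16.00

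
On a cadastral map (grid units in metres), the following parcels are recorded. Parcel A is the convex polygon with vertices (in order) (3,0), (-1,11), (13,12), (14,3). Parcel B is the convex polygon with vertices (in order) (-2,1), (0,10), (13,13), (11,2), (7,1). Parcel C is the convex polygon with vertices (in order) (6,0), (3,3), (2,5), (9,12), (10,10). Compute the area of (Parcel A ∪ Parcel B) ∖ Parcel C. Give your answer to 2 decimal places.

|Parcel A ∪ Parcel B| = 151.9552.
|(Parcel A ∪ Parcel B) ∩ Parcel C| = 41.5867.
|(Parcel A ∪ Parcel B) ∖ Parcel C| = 151.9552 − 41.5867 = 110.37.

110.37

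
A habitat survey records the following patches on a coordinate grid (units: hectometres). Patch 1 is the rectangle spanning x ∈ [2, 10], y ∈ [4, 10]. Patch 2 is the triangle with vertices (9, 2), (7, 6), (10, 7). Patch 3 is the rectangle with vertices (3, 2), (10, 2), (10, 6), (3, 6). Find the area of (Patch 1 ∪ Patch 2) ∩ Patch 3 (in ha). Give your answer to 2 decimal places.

The region (Patch 1 ∪ Patch 2) ∩ Patch 3 is the polygon with vertices (9.4,4), (9,2), (8,4), (3,4), (3,6), (10,6), (10,4).
By the shoelace formula its area is 15.40.

15.40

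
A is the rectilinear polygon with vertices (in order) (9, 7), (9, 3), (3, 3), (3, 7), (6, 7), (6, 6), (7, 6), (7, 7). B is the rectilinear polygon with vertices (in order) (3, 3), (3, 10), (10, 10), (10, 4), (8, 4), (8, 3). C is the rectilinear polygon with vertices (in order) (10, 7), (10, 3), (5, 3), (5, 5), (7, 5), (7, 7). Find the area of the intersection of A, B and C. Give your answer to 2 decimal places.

11.00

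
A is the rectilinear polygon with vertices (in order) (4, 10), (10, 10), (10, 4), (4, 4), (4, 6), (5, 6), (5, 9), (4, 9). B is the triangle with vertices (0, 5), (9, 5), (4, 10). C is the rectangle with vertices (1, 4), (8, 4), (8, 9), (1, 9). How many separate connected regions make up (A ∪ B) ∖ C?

2

(A ∪ B) ∖ C splits into 2 disjoint pieces (area 16.4, area 0.625).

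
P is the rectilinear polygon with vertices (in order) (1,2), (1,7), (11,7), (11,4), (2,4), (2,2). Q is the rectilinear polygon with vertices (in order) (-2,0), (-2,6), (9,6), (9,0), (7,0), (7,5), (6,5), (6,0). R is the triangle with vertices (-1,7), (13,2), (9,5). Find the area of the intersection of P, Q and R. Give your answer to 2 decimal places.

5.62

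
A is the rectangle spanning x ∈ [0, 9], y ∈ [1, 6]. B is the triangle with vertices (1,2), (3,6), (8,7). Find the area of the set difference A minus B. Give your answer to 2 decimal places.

37.80

|A| = 45, |A∩B| = 7.2.
|A ∖ B| = |A| − |A∩B| = 45 − 7.2 = 37.80.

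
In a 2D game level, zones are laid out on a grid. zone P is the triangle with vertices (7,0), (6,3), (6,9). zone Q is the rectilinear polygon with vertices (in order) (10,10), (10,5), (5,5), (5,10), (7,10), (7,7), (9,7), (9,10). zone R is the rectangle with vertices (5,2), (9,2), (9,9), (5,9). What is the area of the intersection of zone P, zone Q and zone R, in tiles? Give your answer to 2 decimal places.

The intersection is the polygon with vertices (6.444,5), (6,5), (6,9).
By the shoelace formula its area is 0.89.

0.89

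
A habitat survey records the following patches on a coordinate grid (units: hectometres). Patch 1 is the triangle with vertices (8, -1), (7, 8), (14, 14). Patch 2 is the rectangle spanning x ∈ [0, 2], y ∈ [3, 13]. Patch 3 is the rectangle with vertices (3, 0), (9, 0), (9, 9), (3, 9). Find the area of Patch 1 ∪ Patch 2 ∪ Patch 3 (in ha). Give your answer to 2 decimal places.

95.09

By inclusion–exclusion:
Individual areas: |Patch 1| = 34.5, |Patch 2| = 20, |Patch 3| = 54.
|Patch 1∩Patch 2| = 0.
|Patch 1∩Patch 3| = 13.4111.
|Patch 2∩Patch 3| = 0 (no overlap).
|Patch 1∩Patch 2∩Patch 3| = 0.
|Patch 1 ∪ Patch 2 ∪ Patch 3| = 108.5 − 13.4111 + 0 = 95.09.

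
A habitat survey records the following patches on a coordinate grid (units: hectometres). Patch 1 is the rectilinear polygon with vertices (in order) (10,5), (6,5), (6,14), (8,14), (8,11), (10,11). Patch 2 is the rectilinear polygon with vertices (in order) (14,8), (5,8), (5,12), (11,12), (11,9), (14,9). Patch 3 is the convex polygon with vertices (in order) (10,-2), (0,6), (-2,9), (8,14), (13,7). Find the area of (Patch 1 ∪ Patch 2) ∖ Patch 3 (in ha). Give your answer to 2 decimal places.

4.80

|Patch 1 ∪ Patch 2| = 43.
|(Patch 1 ∪ Patch 2) ∩ Patch 3| = 38.2.
|(Patch 1 ∪ Patch 2) ∖ Patch 3| = 43 − 38.2 = 4.80.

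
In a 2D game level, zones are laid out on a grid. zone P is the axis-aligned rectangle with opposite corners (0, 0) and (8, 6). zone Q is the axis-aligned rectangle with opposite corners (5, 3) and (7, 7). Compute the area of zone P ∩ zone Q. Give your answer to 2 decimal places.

6.00

|zone P∩zone Q|: x∈[5,7], y∈[3,6] → 2·3 = 6.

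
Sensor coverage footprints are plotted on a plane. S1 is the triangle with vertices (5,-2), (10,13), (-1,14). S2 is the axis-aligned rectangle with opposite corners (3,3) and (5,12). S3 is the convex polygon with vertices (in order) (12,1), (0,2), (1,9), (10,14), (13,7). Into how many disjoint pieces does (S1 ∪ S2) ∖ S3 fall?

(S1 ∪ S2) ∖ S3 splits into 2 disjoint pieces (area 23.101, area 4.5674).

2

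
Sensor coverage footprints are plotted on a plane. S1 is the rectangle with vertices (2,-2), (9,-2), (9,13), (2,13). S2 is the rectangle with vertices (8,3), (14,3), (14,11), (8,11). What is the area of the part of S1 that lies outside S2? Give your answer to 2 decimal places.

|S1∩S2|: x∈[8,9], y∈[3,11] → 1·8 = 8.
|S1| = 105.
|S1 ∖ S2| = |S1| − |S1∩S2| = 105 − 8 = 97.00.

97.00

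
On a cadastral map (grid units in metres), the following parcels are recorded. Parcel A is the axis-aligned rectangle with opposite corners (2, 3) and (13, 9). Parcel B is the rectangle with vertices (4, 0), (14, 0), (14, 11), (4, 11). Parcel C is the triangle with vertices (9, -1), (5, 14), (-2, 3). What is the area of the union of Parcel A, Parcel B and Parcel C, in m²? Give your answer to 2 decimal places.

149.49

By inclusion–exclusion:
Individual areas: |Parcel A| = 66, |Parcel B| = 110, |Parcel C| = 74.5.
|Parcel A∩Parcel B|: x∈[4,13], y∈[3,9] → 9·6 = 54.
|Parcel A∩Parcel C| = 30.8.
|Parcel B∩Parcel C| = 35.0129.
|Parcel A∩Parcel B∩Parcel C| = 18.8.
|Parcel A ∪ Parcel B ∪ Parcel C| = 250.5 − 119.8129 + 18.8 = 149.49.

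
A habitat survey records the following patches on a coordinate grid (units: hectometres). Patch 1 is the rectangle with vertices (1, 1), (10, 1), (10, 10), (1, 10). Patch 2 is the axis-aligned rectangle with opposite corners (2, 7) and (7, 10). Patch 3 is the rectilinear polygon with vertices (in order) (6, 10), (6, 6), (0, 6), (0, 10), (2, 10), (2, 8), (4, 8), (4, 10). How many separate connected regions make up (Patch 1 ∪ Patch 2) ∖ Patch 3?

2

(Patch 1 ∪ Patch 2) ∖ Patch 3 splits into 2 disjoint pieces (area 61, area 4).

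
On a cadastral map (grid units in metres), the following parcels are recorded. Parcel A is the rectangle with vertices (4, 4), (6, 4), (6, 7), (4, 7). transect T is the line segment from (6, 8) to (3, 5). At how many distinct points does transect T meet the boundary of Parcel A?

2

The segment meets the boundary at (4,6), (5,7).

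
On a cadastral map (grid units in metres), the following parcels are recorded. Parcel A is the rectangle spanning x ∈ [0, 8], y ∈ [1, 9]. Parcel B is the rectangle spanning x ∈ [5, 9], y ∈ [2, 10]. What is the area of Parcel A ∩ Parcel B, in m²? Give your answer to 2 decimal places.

21.00

|Parcel A∩Parcel B|: x∈[5,8], y∈[2,9] → 3·7 = 21.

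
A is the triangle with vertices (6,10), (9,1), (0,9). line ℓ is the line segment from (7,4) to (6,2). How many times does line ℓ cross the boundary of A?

1

The segment meets the boundary at (6.577,3.154).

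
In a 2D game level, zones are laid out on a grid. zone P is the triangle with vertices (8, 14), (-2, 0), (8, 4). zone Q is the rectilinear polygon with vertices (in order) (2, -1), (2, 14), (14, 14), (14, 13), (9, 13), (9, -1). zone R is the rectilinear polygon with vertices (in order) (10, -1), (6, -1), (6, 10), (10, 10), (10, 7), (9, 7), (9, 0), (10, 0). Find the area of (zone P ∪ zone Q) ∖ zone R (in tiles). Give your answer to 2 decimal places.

|zone P ∪ zone Q| = 118.
|(zone P ∪ zone Q) ∩ zone R| = 33.
|(zone P ∪ zone Q) ∖ zone R| = 118 − 33 = 85.00.

85.00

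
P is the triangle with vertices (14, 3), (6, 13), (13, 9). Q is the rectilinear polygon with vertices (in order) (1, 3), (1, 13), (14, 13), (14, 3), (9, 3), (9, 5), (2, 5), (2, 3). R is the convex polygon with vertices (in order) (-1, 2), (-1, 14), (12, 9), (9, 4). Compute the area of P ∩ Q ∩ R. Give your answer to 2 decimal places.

4.98

The intersection is the polygon with vertices (7.956,10.556), (12,9), (10.8,7).
By the shoelace formula its area is 4.98.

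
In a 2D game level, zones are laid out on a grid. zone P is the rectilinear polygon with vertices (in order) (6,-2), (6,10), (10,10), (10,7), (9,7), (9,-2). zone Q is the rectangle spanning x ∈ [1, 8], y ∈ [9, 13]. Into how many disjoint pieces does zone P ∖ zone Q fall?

1

zone P ∖ zone Q is a single connected region.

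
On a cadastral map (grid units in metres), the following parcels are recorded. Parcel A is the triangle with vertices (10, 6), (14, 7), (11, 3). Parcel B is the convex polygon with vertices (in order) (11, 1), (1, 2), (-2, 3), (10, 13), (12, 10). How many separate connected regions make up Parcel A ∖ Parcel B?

1

Parcel A ∖ Parcel B is a single connected region.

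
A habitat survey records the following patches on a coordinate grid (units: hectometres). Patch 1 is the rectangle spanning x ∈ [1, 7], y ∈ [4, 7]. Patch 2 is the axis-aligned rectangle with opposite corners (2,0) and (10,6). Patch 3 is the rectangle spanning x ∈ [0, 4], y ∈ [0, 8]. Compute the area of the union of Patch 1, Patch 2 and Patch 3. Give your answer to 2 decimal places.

By inclusion–exclusion:
Individual areas: |Patch 1| = 18, |Patch 2| = 48, |Patch 3| = 32.
|Patch 1∩Patch 2|: x∈[2,7], y∈[4,6] → 5·2 = 10.
|Patch 1∩Patch 3|: x∈[1,4], y∈[4,7] → 3·3 = 9.
|Patch 2∩Patch 3|: x∈[2,4], y∈[0,6] → 2·6 = 12.
|Patch 1∩Patch 2∩Patch 3| = 4.
|Patch 1 ∪ Patch 2 ∪ Patch 3| = 98 − 31 + 4 = 71.00.

71.00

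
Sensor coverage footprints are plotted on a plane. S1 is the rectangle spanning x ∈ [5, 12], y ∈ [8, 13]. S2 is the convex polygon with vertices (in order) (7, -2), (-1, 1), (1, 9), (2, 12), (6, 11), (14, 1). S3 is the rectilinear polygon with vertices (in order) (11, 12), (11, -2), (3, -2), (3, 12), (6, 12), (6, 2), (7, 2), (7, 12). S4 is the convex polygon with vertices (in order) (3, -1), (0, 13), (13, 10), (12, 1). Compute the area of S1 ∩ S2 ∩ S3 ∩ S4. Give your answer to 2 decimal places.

4.35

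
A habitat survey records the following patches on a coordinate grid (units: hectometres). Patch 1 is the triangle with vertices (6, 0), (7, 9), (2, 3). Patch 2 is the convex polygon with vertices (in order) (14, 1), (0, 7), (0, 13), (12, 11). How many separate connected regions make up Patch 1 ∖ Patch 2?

Patch 1 ∖ Patch 2 is a single connected region.

1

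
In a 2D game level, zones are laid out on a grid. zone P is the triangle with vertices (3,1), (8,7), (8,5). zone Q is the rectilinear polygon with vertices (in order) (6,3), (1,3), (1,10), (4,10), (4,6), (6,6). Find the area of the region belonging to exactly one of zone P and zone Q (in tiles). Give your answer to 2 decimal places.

|zone P| = 5, |zone Q| = 27, |zone P∩zone Q| = 0.9667.
|zone P △ zone Q| = |zone P| + |zone Q| − 2·|zone P∩zone Q| = 5 + 27 − 1.9333 = 30.07.

30.07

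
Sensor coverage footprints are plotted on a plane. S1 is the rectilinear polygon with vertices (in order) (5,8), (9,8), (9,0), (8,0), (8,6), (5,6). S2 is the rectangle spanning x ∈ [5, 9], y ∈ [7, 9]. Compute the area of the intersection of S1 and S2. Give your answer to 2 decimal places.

The intersection is the polygon with vertices (9,8), (9,7), (5,7), (5,8).
By the shoelace formula its area is 4.00.

4.00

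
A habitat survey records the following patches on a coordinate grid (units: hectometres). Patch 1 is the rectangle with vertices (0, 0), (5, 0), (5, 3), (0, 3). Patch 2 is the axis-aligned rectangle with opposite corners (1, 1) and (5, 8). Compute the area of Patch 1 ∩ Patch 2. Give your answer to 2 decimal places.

|Patch 1∩Patch 2|: x∈[1,5], y∈[1,3] → 4·2 = 8.

8.00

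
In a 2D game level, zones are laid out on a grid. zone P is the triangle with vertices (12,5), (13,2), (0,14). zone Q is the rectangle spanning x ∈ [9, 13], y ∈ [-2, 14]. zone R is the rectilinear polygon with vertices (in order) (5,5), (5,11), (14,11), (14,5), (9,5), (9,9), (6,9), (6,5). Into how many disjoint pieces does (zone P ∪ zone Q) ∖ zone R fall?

(zone P ∪ zone Q) ∖ zone R splits into 4 disjoint pieces (area 2.1635, area 3.7276, area 12, area 28).

4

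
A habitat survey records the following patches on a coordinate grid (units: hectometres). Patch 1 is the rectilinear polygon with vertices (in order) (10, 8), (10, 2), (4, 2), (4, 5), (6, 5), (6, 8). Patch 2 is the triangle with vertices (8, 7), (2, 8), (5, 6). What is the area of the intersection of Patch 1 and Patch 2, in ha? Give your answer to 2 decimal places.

1.00

The intersection is the polygon with vertices (6,7.333), (8,7), (6,6.333).
By the shoelace formula its area is 1.00.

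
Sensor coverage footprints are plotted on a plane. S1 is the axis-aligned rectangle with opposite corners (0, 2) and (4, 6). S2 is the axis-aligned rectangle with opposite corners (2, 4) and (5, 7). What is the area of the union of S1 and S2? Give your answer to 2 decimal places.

By inclusion–exclusion:
Individual areas: |S1| = 16, |S2| = 9.
|S1∩S2|: x∈[2,4], y∈[4,6] → 2·2 = 4.
|S1 ∪ S2| = 25 − 4 = 21.00.

21.00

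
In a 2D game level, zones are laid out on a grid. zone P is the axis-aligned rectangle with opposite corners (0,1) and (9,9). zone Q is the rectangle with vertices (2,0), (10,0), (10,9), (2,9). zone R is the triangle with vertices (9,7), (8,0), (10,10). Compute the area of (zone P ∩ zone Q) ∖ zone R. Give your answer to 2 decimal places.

|zone P ∩ zone Q| = 56.
|(zone P ∩ zone Q) ∩ zone R| = 0.9714.
|(zone P ∩ zone Q) ∖ zone R| = 56 − 0.9714 = 55.03.

55.03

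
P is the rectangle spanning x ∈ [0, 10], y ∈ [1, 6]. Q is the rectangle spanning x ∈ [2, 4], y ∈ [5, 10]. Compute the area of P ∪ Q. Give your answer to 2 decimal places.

By inclusion–exclusion:
Individual areas: |P| = 50, |Q| = 10.
|P∩Q|: x∈[2,4], y∈[5,6] → 2·1 = 2.
|P ∪ Q| = 60 − 2 = 58.00.

58.00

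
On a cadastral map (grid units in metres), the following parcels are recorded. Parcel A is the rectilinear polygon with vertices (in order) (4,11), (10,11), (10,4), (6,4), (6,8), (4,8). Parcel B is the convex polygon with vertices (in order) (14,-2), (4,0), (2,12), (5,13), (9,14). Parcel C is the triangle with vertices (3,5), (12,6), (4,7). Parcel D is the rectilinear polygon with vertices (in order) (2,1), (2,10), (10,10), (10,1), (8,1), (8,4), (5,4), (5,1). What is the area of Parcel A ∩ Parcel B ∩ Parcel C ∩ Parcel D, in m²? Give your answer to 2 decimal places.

3.78

The intersection is the polygon with vertices (6,5.333), (6,6.75), (10,6.25), (10,5.778).
By the shoelace formula its area is 3.78.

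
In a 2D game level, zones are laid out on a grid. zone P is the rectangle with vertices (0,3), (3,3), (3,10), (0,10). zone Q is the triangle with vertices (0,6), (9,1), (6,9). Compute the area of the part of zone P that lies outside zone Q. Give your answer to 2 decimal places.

16.25

|zone P| = 21, |zone P∩zone Q| = 4.75.
|zone P ∖ zone Q| = |zone P| − |zone P∩zone Q| = 21 − 4.75 = 16.25.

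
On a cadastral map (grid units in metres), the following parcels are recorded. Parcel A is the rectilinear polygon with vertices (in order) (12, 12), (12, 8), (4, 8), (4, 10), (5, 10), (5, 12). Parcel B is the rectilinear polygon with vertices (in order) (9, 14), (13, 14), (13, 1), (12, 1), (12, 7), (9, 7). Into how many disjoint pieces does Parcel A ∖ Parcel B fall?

1

Parcel A ∖ Parcel B is a single connected region.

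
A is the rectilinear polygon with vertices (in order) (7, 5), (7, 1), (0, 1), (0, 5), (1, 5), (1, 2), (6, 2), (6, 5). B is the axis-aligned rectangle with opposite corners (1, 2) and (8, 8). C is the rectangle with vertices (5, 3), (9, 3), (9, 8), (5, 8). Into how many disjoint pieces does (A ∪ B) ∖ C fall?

(A ∪ B) ∖ C is a single connected region.

1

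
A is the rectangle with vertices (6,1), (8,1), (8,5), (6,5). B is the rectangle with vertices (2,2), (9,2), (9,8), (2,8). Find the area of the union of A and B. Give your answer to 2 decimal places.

By inclusion–exclusion:
Individual areas: |A| = 8, |B| = 42.
|A∩B|: x∈[6,8], y∈[2,5] → 2·3 = 6.
|A ∪ B| = 50 − 6 = 44.00.

44.00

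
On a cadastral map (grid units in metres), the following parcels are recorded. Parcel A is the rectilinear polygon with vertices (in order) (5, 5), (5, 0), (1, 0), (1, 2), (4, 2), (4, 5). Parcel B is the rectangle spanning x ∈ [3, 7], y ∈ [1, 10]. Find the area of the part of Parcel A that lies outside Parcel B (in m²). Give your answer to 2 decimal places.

6.00

|Parcel A| = 11, |Parcel A∩Parcel B| = 5.
|Parcel A ∖ Parcel B| = |Parcel A| − |Parcel A∩Parcel B| = 11 − 5 = 6.00.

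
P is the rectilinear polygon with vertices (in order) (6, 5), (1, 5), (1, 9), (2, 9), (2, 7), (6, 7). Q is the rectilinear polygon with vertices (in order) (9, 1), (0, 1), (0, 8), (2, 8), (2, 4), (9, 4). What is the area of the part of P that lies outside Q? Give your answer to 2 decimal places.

9.00

|P| = 12, |P∩Q| = 3.
|P ∖ Q| = |P| − |P∩Q| = 12 − 3 = 9.00.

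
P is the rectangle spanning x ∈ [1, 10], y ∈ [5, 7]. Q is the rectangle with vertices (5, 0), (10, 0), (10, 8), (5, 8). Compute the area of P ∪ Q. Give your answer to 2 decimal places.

48.00

By inclusion–exclusion:
Individual areas: |P| = 18, |Q| = 40.
|P∩Q|: x∈[5,10], y∈[5,7] → 5·2 = 10.
|P ∪ Q| = 58 − 10 = 48.00.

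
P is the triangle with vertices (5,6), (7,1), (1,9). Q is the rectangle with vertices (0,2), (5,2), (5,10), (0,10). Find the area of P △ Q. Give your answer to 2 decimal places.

|P| = 7, |Q| = 40, |P∩Q| = 4.6667.
|P △ Q| = |P| + |Q| − 2·|P∩Q| = 7 + 40 − 9.3333 = 37.67.

37.67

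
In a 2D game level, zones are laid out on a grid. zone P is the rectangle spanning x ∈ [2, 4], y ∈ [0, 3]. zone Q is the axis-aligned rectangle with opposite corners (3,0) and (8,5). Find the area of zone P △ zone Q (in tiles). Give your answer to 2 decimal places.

|zone P∩zone Q|: x∈[3,4], y∈[0,3] → 1·3 = 3.
|zone P △ zone Q| = |zone P| + |zone Q| − 2·|zone P∩zone Q| = 6 + 25 − 6 = 25.00.

25.00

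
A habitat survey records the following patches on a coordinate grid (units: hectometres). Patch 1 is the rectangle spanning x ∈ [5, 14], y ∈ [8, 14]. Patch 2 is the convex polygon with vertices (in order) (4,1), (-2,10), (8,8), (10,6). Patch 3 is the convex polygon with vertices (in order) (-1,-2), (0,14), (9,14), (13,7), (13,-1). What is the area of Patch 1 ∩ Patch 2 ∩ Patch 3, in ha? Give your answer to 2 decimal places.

The intersection is the polygon with vertices (5,8.6), (8,8), (5,8).
By the shoelace formula its area is 0.90.

0.90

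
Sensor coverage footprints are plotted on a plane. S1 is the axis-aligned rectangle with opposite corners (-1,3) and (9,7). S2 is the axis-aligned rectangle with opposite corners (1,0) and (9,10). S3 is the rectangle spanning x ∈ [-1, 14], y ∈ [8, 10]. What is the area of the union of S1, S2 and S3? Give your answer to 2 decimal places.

102.00

By inclusion–exclusion:
Individual areas: |S1| = 40, |S2| = 80, |S3| = 30.
|S1∩S2|: x∈[1,9], y∈[3,7] → 8·4 = 32.
|S1∩S3| = 0 (no overlap).
|S2∩S3|: x∈[1,9], y∈[8,10] → 8·2 = 16.
|S1∩S2∩S3| = 0.
|S1 ∪ S2 ∪ S3| = 150 − 48 + 0 = 102.00.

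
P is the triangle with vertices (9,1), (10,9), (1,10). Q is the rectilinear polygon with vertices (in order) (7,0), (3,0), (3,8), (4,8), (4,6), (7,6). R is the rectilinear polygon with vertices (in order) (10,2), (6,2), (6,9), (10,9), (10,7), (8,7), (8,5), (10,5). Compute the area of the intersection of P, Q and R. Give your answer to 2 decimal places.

The intersection is the polygon with vertices (7,6), (7,3.25), (6,4.375), (6,6).
By the shoelace formula its area is 2.19.

2.19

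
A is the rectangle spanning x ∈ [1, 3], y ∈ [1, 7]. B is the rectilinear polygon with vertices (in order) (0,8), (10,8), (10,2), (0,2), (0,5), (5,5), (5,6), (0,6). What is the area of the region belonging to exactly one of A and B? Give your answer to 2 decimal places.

|A| = 12, |B| = 55, |A∩B| = 8.
|A △ B| = |A| + |B| − 2·|A∩B| = 12 + 55 − 16 = 51.00.

51.00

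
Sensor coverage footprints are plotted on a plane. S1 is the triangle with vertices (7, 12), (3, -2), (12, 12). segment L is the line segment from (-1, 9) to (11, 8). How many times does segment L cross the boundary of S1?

2

The segment meets the boundary at (9.508,8.124), (5.977,8.419).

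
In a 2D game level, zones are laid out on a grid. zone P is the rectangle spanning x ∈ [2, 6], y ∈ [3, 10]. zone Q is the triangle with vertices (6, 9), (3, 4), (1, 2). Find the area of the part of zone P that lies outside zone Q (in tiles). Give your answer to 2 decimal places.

|zone P| = 28, |zone P∩zone Q| = 1.8.
|zone P ∖ zone Q| = |zone P| − |zone P∩zone Q| = 28 − 1.8 = 26.20.

26.20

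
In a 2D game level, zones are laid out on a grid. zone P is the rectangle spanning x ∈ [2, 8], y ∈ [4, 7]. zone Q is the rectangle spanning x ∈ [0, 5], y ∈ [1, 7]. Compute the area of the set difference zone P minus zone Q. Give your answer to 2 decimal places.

|zone P∩zone Q|: x∈[2,5], y∈[4,7] → 3·3 = 9.
|zone P| = 18.
|zone P ∖ zone Q| = |zone P| − |zone P∩zone Q| = 18 − 9 = 9.00.

9.00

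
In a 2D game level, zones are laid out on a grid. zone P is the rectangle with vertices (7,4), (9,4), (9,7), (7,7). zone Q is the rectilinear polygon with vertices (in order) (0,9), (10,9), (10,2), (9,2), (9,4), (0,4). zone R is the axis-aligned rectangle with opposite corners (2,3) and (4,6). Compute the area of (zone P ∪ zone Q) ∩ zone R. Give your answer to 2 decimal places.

4.00

The region (zone P ∪ zone Q) ∩ zone R is the polygon with vertices (2,4), (2,6), (4,6), (4,4).
By the shoelace formula its area is 4.00.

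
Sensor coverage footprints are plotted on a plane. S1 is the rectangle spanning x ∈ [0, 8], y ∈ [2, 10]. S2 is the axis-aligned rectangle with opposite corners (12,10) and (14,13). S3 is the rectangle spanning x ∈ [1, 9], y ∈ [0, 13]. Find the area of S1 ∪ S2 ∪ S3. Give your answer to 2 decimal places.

By inclusion–exclusion:
Individual areas: |S1| = 64, |S2| = 6, |S3| = 104.
|S1∩S2| = 0 (no overlap).
|S1∩S3|: x∈[1,8], y∈[2,10] → 7·8 = 56.
|S2∩S3| = 0 (no overlap).
|S1∩S2∩S3| = 0.
|S1 ∪ S2 ∪ S3| = 174 − 56 + 0 = 118.00.

118.00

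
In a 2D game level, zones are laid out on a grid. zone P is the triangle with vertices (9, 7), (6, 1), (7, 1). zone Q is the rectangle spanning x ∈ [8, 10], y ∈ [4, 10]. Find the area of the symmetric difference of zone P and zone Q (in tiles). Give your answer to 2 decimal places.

14.00

|zone P| = 3, |zone Q| = 12, |zone P∩zone Q| = 0.5.
|zone P △ zone Q| = |zone P| + |zone Q| − 2·|zone P∩zone Q| = 3 + 12 − 1 = 14.00.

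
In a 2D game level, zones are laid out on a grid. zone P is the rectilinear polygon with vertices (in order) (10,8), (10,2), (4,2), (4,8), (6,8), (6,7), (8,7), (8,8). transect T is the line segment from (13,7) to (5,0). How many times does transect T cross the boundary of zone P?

The segment meets the boundary at (10,4.375), (7.286,2).

2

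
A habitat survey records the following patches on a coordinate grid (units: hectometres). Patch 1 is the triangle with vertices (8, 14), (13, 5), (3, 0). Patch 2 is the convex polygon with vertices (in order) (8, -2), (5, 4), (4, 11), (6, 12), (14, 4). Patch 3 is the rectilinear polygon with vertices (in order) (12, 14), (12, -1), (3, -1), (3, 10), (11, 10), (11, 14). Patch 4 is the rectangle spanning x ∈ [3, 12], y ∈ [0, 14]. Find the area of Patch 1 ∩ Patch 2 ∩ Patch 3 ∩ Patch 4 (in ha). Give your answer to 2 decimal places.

The intersection is the polygon with vertices (4.837,5.143), (6.571,10), (8,10), (12,6), (12,4.5), (6.2,1.6), (5,4).
By the shoelace formula its area is 37.62.

37.62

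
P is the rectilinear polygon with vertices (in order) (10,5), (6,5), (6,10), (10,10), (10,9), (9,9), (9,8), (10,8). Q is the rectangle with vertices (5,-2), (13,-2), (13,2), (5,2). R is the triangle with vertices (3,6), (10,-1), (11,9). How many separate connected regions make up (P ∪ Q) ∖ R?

(P ∪ Q) ∖ R splits into 2 disjoint pieces (area 7.9375, area 27.05).

2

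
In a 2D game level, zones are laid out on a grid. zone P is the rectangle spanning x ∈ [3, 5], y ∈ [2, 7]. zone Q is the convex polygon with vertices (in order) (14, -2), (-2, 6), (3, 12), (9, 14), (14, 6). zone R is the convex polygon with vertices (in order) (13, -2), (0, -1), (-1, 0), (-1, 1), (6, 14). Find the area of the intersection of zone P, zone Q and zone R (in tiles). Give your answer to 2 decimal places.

The intersection is the polygon with vertices (5,7), (5,2.5), (3,3.5), (3,7).
By the shoelace formula its area is 8.00.

8.00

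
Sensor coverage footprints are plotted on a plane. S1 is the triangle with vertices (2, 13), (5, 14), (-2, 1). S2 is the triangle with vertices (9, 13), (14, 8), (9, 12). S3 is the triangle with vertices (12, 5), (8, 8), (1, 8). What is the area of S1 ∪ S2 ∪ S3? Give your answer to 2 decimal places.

28.93

By inclusion–exclusion:
Individual areas: |S1| = 16, |S2| = 2.5, |S3| = 10.5.
|S1∩S2| = 0.
|S1∩S3| = 0.0704.
|S2∩S3| = 0.
|S1∩S2∩S3| = 0.
|S1 ∪ S2 ∪ S3| = 29 − 0.0704 + 0 = 28.93.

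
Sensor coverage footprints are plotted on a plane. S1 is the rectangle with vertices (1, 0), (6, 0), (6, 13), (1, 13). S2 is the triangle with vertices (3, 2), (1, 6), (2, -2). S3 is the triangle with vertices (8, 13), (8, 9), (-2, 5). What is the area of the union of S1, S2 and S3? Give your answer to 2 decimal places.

74.75

By inclusion–exclusion:
Individual areas: |S1| = 65, |S2| = 6, |S3| = 20.
|S1∩S2| = 5.25.
|S1∩S3| = 11.
|S2∩S3| = 0.
|S1∩S2∩S3| = 0.
|S1 ∪ S2 ∪ S3| = 91 − 16.25 + 0 = 74.75.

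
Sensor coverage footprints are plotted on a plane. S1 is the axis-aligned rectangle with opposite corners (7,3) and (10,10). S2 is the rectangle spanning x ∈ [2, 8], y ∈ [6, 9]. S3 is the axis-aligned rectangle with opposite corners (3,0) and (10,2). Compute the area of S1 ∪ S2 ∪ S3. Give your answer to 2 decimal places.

50.00

By inclusion–exclusion:
Individual areas: |S1| = 21, |S2| = 18, |S3| = 14.
|S1∩S2|: x∈[7,8], y∈[6,9] → 1·3 = 3.
|S1∩S3| = 0 (no overlap).
|S2∩S3| = 0 (no overlap).
|S1∩S2∩S3| = 0.
|S1 ∪ S2 ∪ S3| = 53 − 3 + 0 = 50.00.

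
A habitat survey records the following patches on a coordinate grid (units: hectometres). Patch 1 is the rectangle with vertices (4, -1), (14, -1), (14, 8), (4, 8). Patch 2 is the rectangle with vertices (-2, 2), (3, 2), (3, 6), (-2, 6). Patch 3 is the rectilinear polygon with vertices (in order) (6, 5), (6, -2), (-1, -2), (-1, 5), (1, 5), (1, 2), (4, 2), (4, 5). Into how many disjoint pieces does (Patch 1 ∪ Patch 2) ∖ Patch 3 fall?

2

(Patch 1 ∪ Patch 2) ∖ Patch 3 splits into 2 disjoint pieces (area 78, area 14).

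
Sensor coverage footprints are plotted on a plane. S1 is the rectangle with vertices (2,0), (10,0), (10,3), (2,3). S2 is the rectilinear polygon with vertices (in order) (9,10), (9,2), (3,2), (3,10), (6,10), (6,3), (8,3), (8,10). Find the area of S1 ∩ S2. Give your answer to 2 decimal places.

6.00

The intersection is the polygon with vertices (9,3), (9,2), (3,2), (3,3), (6,3), (8,3).
By the shoelace formula its area is 6.00.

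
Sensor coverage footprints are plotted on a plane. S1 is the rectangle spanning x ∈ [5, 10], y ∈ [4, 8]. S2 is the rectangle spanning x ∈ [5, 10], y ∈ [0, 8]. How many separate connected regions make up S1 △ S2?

S1 △ S2 is a single connected region.

1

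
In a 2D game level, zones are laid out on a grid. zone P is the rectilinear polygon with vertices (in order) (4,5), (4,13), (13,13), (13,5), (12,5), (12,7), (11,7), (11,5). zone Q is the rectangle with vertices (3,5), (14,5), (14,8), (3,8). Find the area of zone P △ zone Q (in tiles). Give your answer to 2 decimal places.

|zone P| = 70, |zone Q| = 33, |zone P∩zone Q| = 25.
|zone P △ zone Q| = |zone P| + |zone Q| − 2·|zone P∩zone Q| = 70 + 33 − 50 = 53.00.

53.00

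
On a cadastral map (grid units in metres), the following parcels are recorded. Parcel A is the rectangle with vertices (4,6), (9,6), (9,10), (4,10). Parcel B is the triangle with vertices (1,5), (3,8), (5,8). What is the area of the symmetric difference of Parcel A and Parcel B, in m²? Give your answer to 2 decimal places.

|Parcel A| = 20, |Parcel B| = 3, |Parcel A∩Parcel B| = 0.375.
|Parcel A △ Parcel B| = |Parcel A| + |Parcel B| − 2·|Parcel A∩Parcel B| = 20 + 3 − 0.75 = 22.25.

22.25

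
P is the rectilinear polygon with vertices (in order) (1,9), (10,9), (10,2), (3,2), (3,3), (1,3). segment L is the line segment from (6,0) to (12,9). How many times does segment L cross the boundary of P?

2

The segment meets the boundary at (10,6), (7.333,2).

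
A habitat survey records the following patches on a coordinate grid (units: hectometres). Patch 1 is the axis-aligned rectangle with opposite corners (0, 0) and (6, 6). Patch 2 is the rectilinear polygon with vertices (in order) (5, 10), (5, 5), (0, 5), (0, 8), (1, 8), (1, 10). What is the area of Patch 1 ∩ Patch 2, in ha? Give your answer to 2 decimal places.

5.00

The intersection is the polygon with vertices (5,6), (5,5), (0,5), (0,6).
By the shoelace formula its area is 5.00.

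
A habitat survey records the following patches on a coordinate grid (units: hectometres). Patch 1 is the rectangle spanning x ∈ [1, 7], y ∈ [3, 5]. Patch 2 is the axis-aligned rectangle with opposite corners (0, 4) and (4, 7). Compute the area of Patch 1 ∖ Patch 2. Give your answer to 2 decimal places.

9.00

|Patch 1∩Patch 2|: x∈[1,4], y∈[4,5] → 3·1 = 3.
|Patch 1| = 12.
|Patch 1 ∖ Patch 2| = |Patch 1| − |Patch 1∩Patch 2| = 12 − 3 = 9.00.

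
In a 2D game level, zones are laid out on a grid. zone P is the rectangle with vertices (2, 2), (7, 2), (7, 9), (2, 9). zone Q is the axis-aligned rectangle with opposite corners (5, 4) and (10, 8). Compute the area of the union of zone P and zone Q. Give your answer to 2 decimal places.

47.00

By inclusion–exclusion:
Individual areas: |zone P| = 35, |zone Q| = 20.
|zone P∩zone Q|: x∈[5,7], y∈[4,8] → 2·4 = 8.
|zone P ∪ zone Q| = 55 − 8 = 47.00.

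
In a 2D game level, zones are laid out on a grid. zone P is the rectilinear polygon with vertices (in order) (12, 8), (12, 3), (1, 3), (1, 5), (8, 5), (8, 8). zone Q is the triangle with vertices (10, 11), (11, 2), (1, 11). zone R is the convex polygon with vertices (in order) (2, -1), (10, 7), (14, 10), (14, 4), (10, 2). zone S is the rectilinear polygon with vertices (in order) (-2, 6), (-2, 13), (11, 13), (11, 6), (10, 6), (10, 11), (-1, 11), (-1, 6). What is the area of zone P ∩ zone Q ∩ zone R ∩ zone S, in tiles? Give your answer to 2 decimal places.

The intersection is the polygon with vertices (10.41,7.308), (10.556,6), (10,6), (10,7).
By the shoelace formula its area is 0.57.

0.57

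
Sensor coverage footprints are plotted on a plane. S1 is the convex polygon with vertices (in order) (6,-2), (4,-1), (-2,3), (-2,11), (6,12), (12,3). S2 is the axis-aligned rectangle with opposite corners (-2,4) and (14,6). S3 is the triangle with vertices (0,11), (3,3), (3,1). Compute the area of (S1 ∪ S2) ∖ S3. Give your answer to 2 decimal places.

|S1 ∪ S2| = 137.6667.
|(S1 ∪ S2) ∩ S3| = 3.
|(S1 ∪ S2) ∖ S3| = 137.6667 − 3 = 134.67.

134.67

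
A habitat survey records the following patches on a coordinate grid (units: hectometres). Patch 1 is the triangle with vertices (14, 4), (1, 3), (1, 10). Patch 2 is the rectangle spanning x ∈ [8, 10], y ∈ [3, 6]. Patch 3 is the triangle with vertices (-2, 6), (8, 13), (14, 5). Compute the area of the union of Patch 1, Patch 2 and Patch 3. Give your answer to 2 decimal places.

By inclusion–exclusion:
Individual areas: |Patch 1| = 45.5, |Patch 2| = 6, |Patch 3| = 61.
|Patch 1∩Patch 2| = 4.7436.
|Patch 1∩Patch 3| = 20.4178.
|Patch 2∩Patch 3| = 1.375.
|Patch 1∩Patch 2∩Patch 3| = 1.3494.
|Patch 1 ∪ Patch 2 ∪ Patch 3| = 112.5 − 26.5364 + 1.3494 = 87.31.

87.31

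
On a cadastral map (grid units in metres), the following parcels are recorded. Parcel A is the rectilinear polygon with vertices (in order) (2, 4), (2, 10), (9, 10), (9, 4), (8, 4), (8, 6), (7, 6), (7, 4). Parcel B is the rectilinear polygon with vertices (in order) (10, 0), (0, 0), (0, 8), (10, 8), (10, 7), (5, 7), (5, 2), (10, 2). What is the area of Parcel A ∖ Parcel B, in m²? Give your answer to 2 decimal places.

24.00

|Parcel A| = 40, |Parcel A∩Parcel B| = 16.
|Parcel A ∖ Parcel B| = |Parcel A| − |Parcel A∩Parcel B| = 40 − 16 = 24.00.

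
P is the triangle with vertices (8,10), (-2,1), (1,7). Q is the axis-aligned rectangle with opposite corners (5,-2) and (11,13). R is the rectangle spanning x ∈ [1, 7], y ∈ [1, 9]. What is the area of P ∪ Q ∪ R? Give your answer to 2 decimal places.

By inclusion–exclusion:
Individual areas: |P| = 16.5, |Q| = 90, |R| = 48.
|P∩Q| = 2.1214.
|P∩R| = 10.9389.
|Q∩R|: x∈[5,7], y∈[1,9] → 2·8 = 16.
|P∩Q∩R| = 1.5103.
|P ∪ Q ∪ R| = 154.5 − 29.0603 + 1.5103 = 126.95.

126.95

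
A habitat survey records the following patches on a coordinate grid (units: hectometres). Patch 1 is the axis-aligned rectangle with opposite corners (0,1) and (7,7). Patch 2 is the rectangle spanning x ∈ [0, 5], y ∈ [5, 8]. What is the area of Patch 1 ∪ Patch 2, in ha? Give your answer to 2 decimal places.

47.00

By inclusion–exclusion:
Individual areas: |Patch 1| = 42, |Patch 2| = 15.
|Patch 1∩Patch 2|: x∈[0,5], y∈[5,7] → 5·2 = 10.
|Patch 1 ∪ Patch 2| = 57 − 10 = 47.00.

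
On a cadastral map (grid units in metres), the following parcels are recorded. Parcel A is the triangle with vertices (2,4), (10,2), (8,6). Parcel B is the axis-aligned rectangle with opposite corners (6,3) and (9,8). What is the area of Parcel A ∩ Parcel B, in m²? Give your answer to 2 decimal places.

The intersection is the polygon with vertices (8,6), (9,4), (9,3), (6,3), (6,5.333).
By the shoelace formula its area is 7.33.

7.33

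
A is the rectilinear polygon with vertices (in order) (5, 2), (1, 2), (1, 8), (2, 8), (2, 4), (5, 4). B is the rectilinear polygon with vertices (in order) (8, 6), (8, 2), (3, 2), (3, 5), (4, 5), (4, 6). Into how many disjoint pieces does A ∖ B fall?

1

A ∖ B is a single connected region.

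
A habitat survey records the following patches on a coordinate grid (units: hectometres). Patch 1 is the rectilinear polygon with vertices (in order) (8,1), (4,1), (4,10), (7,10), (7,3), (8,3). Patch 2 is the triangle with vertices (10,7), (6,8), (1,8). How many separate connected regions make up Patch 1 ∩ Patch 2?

Patch 1 ∩ Patch 2 is a single connected region.

1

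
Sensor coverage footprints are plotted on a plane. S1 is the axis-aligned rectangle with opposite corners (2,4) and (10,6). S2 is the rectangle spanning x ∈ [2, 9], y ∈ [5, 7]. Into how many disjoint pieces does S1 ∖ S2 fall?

S1 ∖ S2 is a single connected region.

1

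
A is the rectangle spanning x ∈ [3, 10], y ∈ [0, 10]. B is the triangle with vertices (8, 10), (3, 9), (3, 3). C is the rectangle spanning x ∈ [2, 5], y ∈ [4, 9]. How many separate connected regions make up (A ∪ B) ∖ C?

1

(A ∪ B) ∖ C is a single connected region.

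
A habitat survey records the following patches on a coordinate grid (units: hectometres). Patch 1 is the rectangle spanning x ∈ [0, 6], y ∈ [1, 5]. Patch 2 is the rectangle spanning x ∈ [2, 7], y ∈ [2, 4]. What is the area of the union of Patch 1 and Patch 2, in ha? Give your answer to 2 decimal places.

By inclusion–exclusion:
Individual areas: |Patch 1| = 24, |Patch 2| = 10.
|Patch 1∩Patch 2|: x∈[2,6], y∈[2,4] → 4·2 = 8.
|Patch 1 ∪ Patch 2| = 34 − 8 = 26.00.

26.00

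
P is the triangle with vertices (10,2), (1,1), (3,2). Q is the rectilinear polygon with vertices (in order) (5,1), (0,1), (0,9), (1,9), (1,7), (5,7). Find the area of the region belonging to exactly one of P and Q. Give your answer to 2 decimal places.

31.28

|P| = 3.5, |Q| = 32, |P∩Q| = 2.1111.
|P △ Q| = |P| + |Q| − 2·|P∩Q| = 3.5 + 32 − 4.2222 = 31.28.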